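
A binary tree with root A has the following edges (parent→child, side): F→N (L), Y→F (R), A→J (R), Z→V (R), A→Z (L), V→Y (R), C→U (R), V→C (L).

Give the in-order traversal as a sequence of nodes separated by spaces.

In-order visits the left subtree, then the node, then the right subtree.
At A: go left to Z.
  At Z: no left child.
  Visit Z.
  At Z: go right to V.
    At V: go left to C.
      At C: no left child.
      Visit C.
      At C: go right to U.
        U is a leaf — visit U.
    Visit V.
    At V: go right to Y.
      At Y: no left child.
      Visit Y.
      At Y: go right to F.
        At F: go left to N.
          N is a leaf — visit N.
        Visit F.
        At F: no right child.
Visit A.
At A: go right to J.
  J is a leaf — visit J.

Z C U V Y N F A J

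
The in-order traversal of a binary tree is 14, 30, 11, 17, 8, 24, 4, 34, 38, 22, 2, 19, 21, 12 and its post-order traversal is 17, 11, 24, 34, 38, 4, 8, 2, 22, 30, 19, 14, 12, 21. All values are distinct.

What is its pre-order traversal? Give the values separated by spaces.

21 14 19 30 22 8 11 17 4 24 38 34 2 12

The last element of post-order is the root; it splits in-order into left and right subtrees.
Root 21: left subtree has 12 nodes {14, 30, 11, 17, 8, 24, 4, 34, 38, 22, 2, 19}, right has 1 {12}.
  Root 14: left subtree has 0 nodes { }, right has 11 {30, 11, 17, 8, 24, 4, 34, 38, 22, 2, 19}.
    Root 19: left subtree has 10 nodes {30, 11, 17, 8, 24, 4, 34, 38, 22, 2}, right has 0 { }.
      Root 30: left subtree has 0 nodes { }, right has 9 {11, 17, 8, 24, 4, 34, 38, 22, 2}.
        Root 22: left subtree has 7 nodes {11, 17, 8, 24, 4, 34, 38}, right has 1 {2}.
          Root 8: left subtree has 2 nodes {11, 17}, right has 4 {24, 4, 34, 38}.
            Root 11: left subtree has 0 nodes { }, right has 1 {17}.
            Root 4: left subtree has 1 node {24}, right has 2 {34, 38}.
              Root 38: left subtree has 1 node {34}, right has 0 { }.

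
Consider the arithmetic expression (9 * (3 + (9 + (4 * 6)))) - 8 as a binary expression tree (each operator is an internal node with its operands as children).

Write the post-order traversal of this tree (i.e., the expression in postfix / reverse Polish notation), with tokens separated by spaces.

9 3 9 4 6 * + + * 8 -

Post-order on an expression tree gives postfix notation: for each operator, emit left operand, right operand, then the operator.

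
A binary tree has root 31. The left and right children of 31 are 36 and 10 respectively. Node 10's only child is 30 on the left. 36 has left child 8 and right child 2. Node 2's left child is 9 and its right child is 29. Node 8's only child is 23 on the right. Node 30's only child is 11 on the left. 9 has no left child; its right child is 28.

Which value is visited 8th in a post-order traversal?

11

Post-order visits the left subtree, then the right subtree, then the node.
At 31: go left to 36.
  At 36: go left to 8.
    At 8: no left child.
    At 8: go right to 23.
      23 is a leaf — visit 23.
    Visit 8.
  At 36: go right to 2.
    At 2: go left to 9.
      At 9: no left child.
      At 9: go right to 28.
        28 is a leaf — visit 28.
      Visit 9.
    At 2: go right to 29.
      29 is a leaf — visit 29.
    Visit 2.
  Visit 36.
At 31: go right to 10.
  At 10: go left to 30.
    At 30: go left to 11.
      11 is a leaf — visit 11.
    At 30: no right child.
    Visit 30.
  At 10: no right child.
  Visit 10.
Visit 31.
Full post-order sequence: 23, 8, 28, 9, 29, 2, 36, 11, 30, 10, 31.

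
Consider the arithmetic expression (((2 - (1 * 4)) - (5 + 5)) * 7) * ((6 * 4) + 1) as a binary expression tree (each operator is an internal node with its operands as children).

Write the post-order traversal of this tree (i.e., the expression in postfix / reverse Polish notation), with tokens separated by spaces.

Post-order on an expression tree gives postfix notation: for each operator, emit left operand, right operand, then the operator.

2 1 4 * - 5 5 + - 7 * 6 4 * 1 + *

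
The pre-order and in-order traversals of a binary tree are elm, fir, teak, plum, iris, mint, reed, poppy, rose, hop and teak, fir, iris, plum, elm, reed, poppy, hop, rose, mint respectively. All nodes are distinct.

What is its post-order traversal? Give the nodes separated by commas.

teak, iris, plum, fir, hop, rose, poppy, reed, mint, elm

The first element of pre-order is the root; it splits in-order into left and right subtrees.
Root elm: left subtree has 4 nodes {teak, fir, iris, plum}, right has 5 {reed, poppy, hop, rose, mint}.
  Root fir: left subtree has 1 node {teak}, right has 2 {iris, plum}.
    Root plum: left subtree has 1 node {iris}, right has 0 { }.
  Root mint: left subtree has 4 nodes {reed, poppy, hop, rose}, right has 0 { }.
    Root reed: left subtree has 0 nodes { }, right has 3 {poppy, hop, rose}.
      Root poppy: left subtree has 0 nodes { }, right has 2 {hop, rose}.
        Root rose: left subtree has 1 node {hop}, right has 0 { }.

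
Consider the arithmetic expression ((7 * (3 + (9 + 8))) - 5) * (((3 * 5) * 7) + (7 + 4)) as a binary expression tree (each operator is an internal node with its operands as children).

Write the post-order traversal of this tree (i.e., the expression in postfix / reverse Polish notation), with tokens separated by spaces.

7 3 9 8 + + * 5 - 3 5 * 7 * 7 4 + + *

Post-order on an expression tree gives postfix notation: for each operator, emit left operand, right operand, then the operator.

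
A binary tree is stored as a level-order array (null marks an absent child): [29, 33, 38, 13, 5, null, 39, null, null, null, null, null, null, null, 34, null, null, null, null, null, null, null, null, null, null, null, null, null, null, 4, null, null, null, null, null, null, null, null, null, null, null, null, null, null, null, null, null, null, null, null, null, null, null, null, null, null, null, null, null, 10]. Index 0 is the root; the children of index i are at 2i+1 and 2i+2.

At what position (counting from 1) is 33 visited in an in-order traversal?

2

In-order visits the left subtree, then the node, then the right subtree.
At 29: go left to 33.
  At 33: go left to 13.
    13 is a leaf — visit 13.
  Visit 33.
  At 33: go right to 5.
    5 is a leaf — visit 5.
Visit 29.
At 29: go right to 38.
  At 38: no left child.
  Visit 38.
  At 38: go right to 39.
    At 39: no left child.
    Visit 39.
    At 39: go right to 34.
      At 34: go left to 4.
        At 4: go left to 10.
          10 is a leaf — visit 10.
        Visit 4.
        At 4: no right child.
      Visit 34.
      At 34: no right child.
Full in-order sequence: 13, 33, 5, 29, 38, 39, 10, 4, 34.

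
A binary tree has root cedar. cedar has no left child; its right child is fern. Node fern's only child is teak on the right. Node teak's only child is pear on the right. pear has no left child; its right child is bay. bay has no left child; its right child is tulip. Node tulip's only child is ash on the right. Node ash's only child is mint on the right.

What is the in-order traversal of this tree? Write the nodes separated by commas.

In-order visits the left subtree, then the node, then the right subtree.
At cedar: no left child.
Visit cedar.
At cedar: go right to fern.
  At fern: no left child.
  Visit fern.
  At fern: go right to teak.
    At teak: no left child.
    Visit teak.
    At teak: go right to pear.
      At pear: no left child.
      Visit pear.
      At pear: go right to bay.
        At bay: no left child.
        Visit bay.
        At bay: go right to tulip.
          At tulip: no left child.
          Visit tulip.
          At tulip: go right to ash.
            At ash: no left child.
            Visit ash.
            At ash: go right to mint.
              mint is a leaf — visit mint.

cedar, fern, teak, pear, bay, tulip, ash, mint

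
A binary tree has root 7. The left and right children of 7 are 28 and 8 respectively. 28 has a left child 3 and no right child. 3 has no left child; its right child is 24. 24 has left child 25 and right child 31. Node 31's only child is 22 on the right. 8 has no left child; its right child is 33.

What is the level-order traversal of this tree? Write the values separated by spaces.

Level-order visits nodes level by level from the root, left to right within each level.
Level 0: 7
Level 1: 28, 8
Level 2: 3, 33
Level 3: 24
Level 4: 25, 31
Level 5: 22

7 28 8 3 33 24 25 31 22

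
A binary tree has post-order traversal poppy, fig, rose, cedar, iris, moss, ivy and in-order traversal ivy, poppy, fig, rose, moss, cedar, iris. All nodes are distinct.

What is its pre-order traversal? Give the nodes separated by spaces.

ivy moss rose fig poppy iris cedar

The last element of post-order is the root; it splits in-order into left and right subtrees.
Root ivy: left subtree has 0 nodes { }, right has 6 {poppy, fig, rose, moss, cedar, iris}.
  Root moss: left subtree has 3 nodes {poppy, fig, rose}, right has 2 {cedar, iris}.
    Root rose: left subtree has 2 nodes {poppy, fig}, right has 0 { }.
      Root fig: left subtree has 1 node {poppy}, right has 0 { }.
    Root iris: left subtree has 1 node {cedar}, right has 0 { }.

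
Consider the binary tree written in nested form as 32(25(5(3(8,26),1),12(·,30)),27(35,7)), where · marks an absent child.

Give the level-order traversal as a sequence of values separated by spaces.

Level-order visits nodes level by level from the root, left to right within each level.
Level 0: 32
Level 1: 25, 27
Level 2: 5, 12, 35, 7
Level 3: 3, 1, 30
Level 4: 8, 26

32 25 27 5 12 35 7 3 1 30 8 26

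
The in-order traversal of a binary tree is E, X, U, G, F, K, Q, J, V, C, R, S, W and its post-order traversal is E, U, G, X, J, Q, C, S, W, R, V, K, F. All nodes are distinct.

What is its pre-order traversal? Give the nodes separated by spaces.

The last element of post-order is the root; it splits in-order into left and right subtrees.
Root F: left subtree has 4 nodes {E, X, U, G}, right has 8 {K, Q, J, V, C, R, S, W}.
  Root X: left subtree has 1 node {E}, right has 2 {U, G}.
    Root G: left subtree has 1 node {U}, right has 0 { }.
  Root K: left subtree has 0 nodes { }, right has 7 {Q, J, V, C, R, S, W}.
    Root V: left subtree has 2 nodes {Q, J}, right has 4 {C, R, S, W}.
      Root Q: left subtree has 0 nodes { }, right has 1 {J}.
      Root R: left subtree has 1 node {C}, right has 2 {S, W}.
        Root W: left subtree has 1 node {S}, right has 0 { }.

F X E G U K V Q J R C W S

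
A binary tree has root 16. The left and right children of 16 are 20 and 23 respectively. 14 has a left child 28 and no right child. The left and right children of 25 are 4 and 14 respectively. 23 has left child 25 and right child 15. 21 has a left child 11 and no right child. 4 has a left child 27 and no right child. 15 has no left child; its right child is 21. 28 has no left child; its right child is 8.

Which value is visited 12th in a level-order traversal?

8

Level-order visits nodes level by level from the root, left to right within each level.
Level 0: 16
Level 1: 20, 23
Level 2: 25, 15
Level 3: 4, 14, 21
Level 4: 27, 28, 11
Level 5: 8
Full level-order sequence: 16, 20, 23, 25, 15, 4, 14, 21, 27, 28, 11, 8.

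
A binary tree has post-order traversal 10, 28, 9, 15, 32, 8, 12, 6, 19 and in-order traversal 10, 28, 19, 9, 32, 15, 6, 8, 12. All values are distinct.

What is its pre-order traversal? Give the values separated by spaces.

19 28 10 6 32 9 15 12 8

The last element of post-order is the root; it splits in-order into left and right subtrees.
Root 19: left subtree has 2 nodes {10, 28}, right has 6 {9, 32, 15, 6, 8, 12}.
  Root 28: left subtree has 1 node {10}, right has 0 { }.
  Root 6: left subtree has 3 nodes {9, 32, 15}, right has 2 {8, 12}.
    Root 32: left subtree has 1 node {9}, right has 1 {15}.
    Root 12: left subtree has 1 node {8}, right has 0 { }.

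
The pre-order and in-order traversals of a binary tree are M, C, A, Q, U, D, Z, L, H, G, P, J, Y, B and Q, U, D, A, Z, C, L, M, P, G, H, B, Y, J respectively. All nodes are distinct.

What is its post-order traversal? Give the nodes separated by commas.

D, U, Q, Z, A, L, C, P, G, B, Y, J, H, M

The first element of pre-order is the root; it splits in-order into left and right subtrees.
Root M: left subtree has 7 nodes {Q, U, D, A, Z, C, L}, right has 6 {P, G, H, B, Y, J}.
  Root C: left subtree has 5 nodes {Q, U, D, A, Z}, right has 1 {L}.
    Root A: left subtree has 3 nodes {Q, U, D}, right has 1 {Z}.
      Root Q: left subtree has 0 nodes { }, right has 2 {U, D}.
        Root U: left subtree has 0 nodes { }, right has 1 {D}.
  Root H: left subtree has 2 nodes {P, G}, right has 3 {B, Y, J}.
    Root G: left subtree has 1 node {P}, right has 0 { }.
    Root J: left subtree has 2 nodes {B, Y}, right has 0 { }.
      Root Y: left subtree has 1 node {B}, right has 0 { }.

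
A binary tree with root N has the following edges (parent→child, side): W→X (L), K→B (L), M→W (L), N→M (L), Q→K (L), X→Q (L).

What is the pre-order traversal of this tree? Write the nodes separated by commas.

N, M, W, X, Q, K, B

Pre-order visits the node, then its left subtree, then its right subtree.
Visit N.
At N: go left to M.
  Visit M.
  At M: go left to W.
    Visit W.
    At W: go left to X.
      Visit X.
      At X: go left to Q.
        Visit Q.
        At Q: go left to K.
          Visit K.
          At K: go left to B.
            B is a leaf — visit B.
          At K: no right child.
        At Q: no right child.
      At X: no right child.
    At W: no right child.
  At M: no right child.
At N: no right child.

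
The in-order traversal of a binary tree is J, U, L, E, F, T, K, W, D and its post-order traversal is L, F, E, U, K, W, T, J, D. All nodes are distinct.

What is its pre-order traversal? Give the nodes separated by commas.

D, J, T, U, E, L, F, W, K

The last element of post-order is the root; it splits in-order into left and right subtrees.
Root D: left subtree has 8 nodes {J, U, L, E, F, T, K, W}, right has 0 { }.
  Root J: left subtree has 0 nodes { }, right has 7 {U, L, E, F, T, K, W}.
    Root T: left subtree has 4 nodes {U, L, E, F}, right has 2 {K, W}.
      Root U: left subtree has 0 nodes { }, right has 3 {L, E, F}.
        Root E: left subtree has 1 node {L}, right has 1 {F}.
      Root W: left subtree has 1 node {K}, right has 0 { }.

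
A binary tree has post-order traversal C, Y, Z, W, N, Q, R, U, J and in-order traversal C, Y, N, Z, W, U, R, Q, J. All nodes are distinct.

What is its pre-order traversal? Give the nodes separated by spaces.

The last element of post-order is the root; it splits in-order into left and right subtrees.
Root J: left subtree has 8 nodes {C, Y, N, Z, W, U, R, Q}, right has 0 { }.
  Root U: left subtree has 5 nodes {C, Y, N, Z, W}, right has 2 {R, Q}.
    Root N: left subtree has 2 nodes {C, Y}, right has 2 {Z, W}.
      Root Y: left subtree has 1 node {C}, right has 0 { }.
      Root W: left subtree has 1 node {Z}, right has 0 { }.
    Root R: left subtree has 0 nodes { }, right has 1 {Q}.

J U N Y C W Z R Q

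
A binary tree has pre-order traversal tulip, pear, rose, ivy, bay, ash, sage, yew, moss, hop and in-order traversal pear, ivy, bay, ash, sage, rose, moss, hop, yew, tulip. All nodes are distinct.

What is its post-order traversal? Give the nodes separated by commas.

The first element of pre-order is the root; it splits in-order into left and right subtrees.
Root tulip: left subtree has 9 nodes {pear, ivy, bay, ash, sage, rose, moss, hop, yew}, right has 0 { }.
  Root pear: left subtree has 0 nodes { }, right has 8 {ivy, bay, ash, sage, rose, moss, hop, yew}.
    Root rose: left subtree has 4 nodes {ivy, bay, ash, sage}, right has 3 {moss, hop, yew}.
      Root ivy: left subtree has 0 nodes { }, right has 3 {bay, ash, sage}.
        Root bay: left subtree has 0 nodes { }, right has 2 {ash, sage}.
          Root ash: left subtree has 0 nodes { }, right has 1 {sage}.
      Root yew: left subtree has 2 nodes {moss, hop}, right has 0 { }.
        Root moss: left subtree has 0 nodes { }, right has 1 {hop}.

sage, ash, bay, ivy, hop, moss, yew, rose, pear, tulip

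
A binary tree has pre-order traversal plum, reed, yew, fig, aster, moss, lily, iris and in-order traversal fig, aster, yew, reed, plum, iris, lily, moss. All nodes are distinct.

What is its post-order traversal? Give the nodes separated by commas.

aster, fig, yew, reed, iris, lily, moss, plum

The first element of pre-order is the root; it splits in-order into left and right subtrees.
Root plum: left subtree has 4 nodes {fig, aster, yew, reed}, right has 3 {iris, lily, moss}.
  Root reed: left subtree has 3 nodes {fig, aster, yew}, right has 0 { }.
    Root yew: left subtree has 2 nodes {fig, aster}, right has 0 { }.
      Root fig: left subtree has 0 nodes { }, right has 1 {aster}.
  Root moss: left subtree has 2 nodes {iris, lily}, right has 0 { }.
    Root lily: left subtree has 1 node {iris}, right has 0 { }.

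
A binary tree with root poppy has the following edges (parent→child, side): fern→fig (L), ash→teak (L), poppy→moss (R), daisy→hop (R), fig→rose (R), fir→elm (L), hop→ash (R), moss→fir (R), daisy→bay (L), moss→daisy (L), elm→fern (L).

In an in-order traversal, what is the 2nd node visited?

In-order visits the left subtree, then the node, then the right subtree.
At poppy: no left child.
Visit poppy.
At poppy: go right to moss.
  At moss: go left to daisy.
    At daisy: go left to bay.
      bay is a leaf — visit bay.
    Visit daisy.
    At daisy: go right to hop.
      At hop: no left child.
      Visit hop.
      At hop: go right to ash.
        At ash: go left to teak.
          teak is a leaf — visit teak.
        Visit ash.
        At ash: no right child.
  Visit moss.
  At moss: go right to fir.
    At fir: go left to elm.
      At elm: go left to fern.
        At fern: go left to fig.
          At fig: no left child.
          Visit fig.
          At fig: go right to rose.
            rose is a leaf — visit rose.
        Visit fern.
        At fern: no right child.
      Visit elm.
      At elm: no right child.
    Visit fir.
    At fir: no right child.
Full in-order sequence: poppy, bay, daisy, hop, teak, ash, moss, fig, rose, fern, elm, fir.

bay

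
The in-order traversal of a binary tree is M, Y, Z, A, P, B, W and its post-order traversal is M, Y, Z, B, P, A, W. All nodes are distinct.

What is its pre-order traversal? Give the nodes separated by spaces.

The last element of post-order is the root; it splits in-order into left and right subtrees.
Root W: left subtree has 6 nodes {M, Y, Z, A, P, B}, right has 0 { }.
  Root A: left subtree has 3 nodes {M, Y, Z}, right has 2 {P, B}.
    Root Z: left subtree has 2 nodes {M, Y}, right has 0 { }.
      Root Y: left subtree has 1 node {M}, right has 0 { }.
    Root P: left subtree has 0 nodes { }, right has 1 {B}.

W A Z Y M P B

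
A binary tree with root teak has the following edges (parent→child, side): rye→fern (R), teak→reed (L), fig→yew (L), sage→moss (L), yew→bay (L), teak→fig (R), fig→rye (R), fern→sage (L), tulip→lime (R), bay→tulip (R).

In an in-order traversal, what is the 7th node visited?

fig

In-order visits the left subtree, then the node, then the right subtree.
At teak: go left to reed.
  reed is a leaf — visit reed.
Visit teak.
At teak: go right to fig.
  At fig: go left to yew.
    At yew: go left to bay.
      At bay: no left child.
      Visit bay.
      At bay: go right to tulip.
        At tulip: no left child.
        Visit tulip.
        At tulip: go right to lime.
          lime is a leaf — visit lime.
    Visit yew.
    At yew: no right child.
  Visit fig.
  At fig: go right to rye.
    At rye: no left child.
    Visit rye.
    At rye: go right to fern.
      At fern: go left to sage.
        At sage: go left to moss.
          moss is a leaf — visit moss.
        Visit sage.
        At sage: no right child.
      Visit fern.
      At fern: no right child.
Full in-order sequence: reed, teak, bay, tulip, lime, yew, fig, rye, moss, sage, fern.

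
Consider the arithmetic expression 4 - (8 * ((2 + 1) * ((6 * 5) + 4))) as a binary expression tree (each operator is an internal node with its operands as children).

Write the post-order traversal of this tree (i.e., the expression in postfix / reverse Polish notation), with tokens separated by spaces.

4 8 2 1 + 6 5 * 4 + * * -

Post-order on an expression tree gives postfix notation: for each operator, emit left operand, right operand, then the operator.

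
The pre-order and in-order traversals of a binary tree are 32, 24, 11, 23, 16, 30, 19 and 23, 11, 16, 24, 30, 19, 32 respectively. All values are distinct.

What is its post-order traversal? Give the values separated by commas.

The first element of pre-order is the root; it splits in-order into left and right subtrees.
Root 32: left subtree has 6 nodes {23, 11, 16, 24, 30, 19}, right has 0 { }.
  Root 24: left subtree has 3 nodes {23, 11, 16}, right has 2 {30, 19}.
    Root 11: left subtree has 1 node {23}, right has 1 {16}.
    Root 30: left subtree has 0 nodes { }, right has 1 {19}.

23, 16, 11, 19, 30, 24, 32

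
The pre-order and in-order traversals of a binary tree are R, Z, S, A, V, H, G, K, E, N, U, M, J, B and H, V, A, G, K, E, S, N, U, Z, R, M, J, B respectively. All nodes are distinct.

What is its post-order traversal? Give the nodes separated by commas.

The first element of pre-order is the root; it splits in-order into left and right subtrees.
Root R: left subtree has 10 nodes {H, V, A, G, K, E, S, N, U, Z}, right has 3 {M, J, B}.
  Root Z: left subtree has 9 nodes {H, V, A, G, K, E, S, N, U}, right has 0 { }.
    Root S: left subtree has 6 nodes {H, V, A, G, K, E}, right has 2 {N, U}.
      Root A: left subtree has 2 nodes {H, V}, right has 3 {G, K, E}.
        Root V: left subtree has 1 node {H}, right has 0 { }.
        Root G: left subtree has 0 nodes { }, right has 2 {K, E}.
          Root K: left subtree has 0 nodes { }, right has 1 {E}.
      Root N: left subtree has 0 nodes { }, right has 1 {U}.
  Root M: left subtree has 0 nodes { }, right has 2 {J, B}.
    Root J: left subtree has 0 nodes { }, right has 1 {B}.

H, V, E, K, G, A, U, N, S, Z, B, J, M, R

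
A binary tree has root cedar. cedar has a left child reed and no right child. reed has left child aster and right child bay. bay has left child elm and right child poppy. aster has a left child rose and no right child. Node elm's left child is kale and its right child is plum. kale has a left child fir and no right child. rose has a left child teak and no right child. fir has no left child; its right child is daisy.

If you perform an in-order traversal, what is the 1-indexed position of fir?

In-order visits the left subtree, then the node, then the right subtree.
At cedar: go left to reed.
  At reed: go left to aster.
    At aster: go left to rose.
      At rose: go left to teak.
        teak is a leaf — visit teak.
      Visit rose.
      At rose: no right child.
    Visit aster.
    At aster: no right child.
  Visit reed.
  At reed: go right to bay.
    At bay: go left to elm.
      At elm: go left to kale.
        At kale: go left to fir.
          At fir: no left child.
          Visit fir.
          At fir: go right to daisy.
            daisy is a leaf — visit daisy.
        Visit kale.
        At kale: no right child.
      Visit elm.
      At elm: go right to plum.
        plum is a leaf — visit plum.
    Visit bay.
    At bay: go right to poppy.
      poppy is a leaf — visit poppy.
Visit cedar.
At cedar: no right child.
Full in-order sequence: teak, rose, aster, reed, fir, daisy, kale, elm, plum, bay, poppy, cedar.

5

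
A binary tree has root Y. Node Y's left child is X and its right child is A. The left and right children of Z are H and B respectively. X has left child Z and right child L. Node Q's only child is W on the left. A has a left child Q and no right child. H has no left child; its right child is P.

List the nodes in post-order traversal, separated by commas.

P, H, B, Z, L, X, W, Q, A, Y

Post-order visits the left subtree, then the right subtree, then the node.
At Y: go left to X.
  At X: go left to Z.
    At Z: go left to H.
      At H: no left child.
      At H: go right to P.
        P is a leaf — visit P.
      Visit H.
    At Z: go right to B.
      B is a leaf — visit B.
    Visit Z.
  At X: go right to L.
    L is a leaf — visit L.
  Visit X.
At Y: go right to A.
  At A: go left to Q.
    At Q: go left to W.
      W is a leaf — visit W.
    At Q: no right child.
    Visit Q.
  At A: no right child.
  Visit A.
Visit Y.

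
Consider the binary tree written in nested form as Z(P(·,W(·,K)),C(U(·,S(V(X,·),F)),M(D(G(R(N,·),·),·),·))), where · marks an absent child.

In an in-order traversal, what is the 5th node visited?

U

In-order visits the left subtree, then the node, then the right subtree.
At Z: go left to P.
  At P: no left child.
  Visit P.
  At P: go right to W.
    At W: no left child.
    Visit W.
    At W: go right to K.
      K is a leaf — visit K.
Visit Z.
At Z: go right to C.
  At C: go left to U.
    At U: no left child.
    Visit U.
    At U: go right to S.
      At S: go left to V.
        At V: go left to X.
          X is a leaf — visit X.
        Visit V.
        At V: no right child.
      Visit S.
      At S: go right to F.
        F is a leaf — visit F.
  Visit C.
  At C: go right to M.
    At M: go left to D.
      At D: go left to G.
        At G: go left to R.
          At R: go left to N.
            N is a leaf — visit N.
          Visit R.
          At R: no right child.
        Visit G.
        At G: no right child.
      Visit D.
      At D: no right child.
    Visit M.
    At M: no right child.
Full in-order sequence: P, W, K, Z, U, X, V, S, F, C, N, R, G, D, M.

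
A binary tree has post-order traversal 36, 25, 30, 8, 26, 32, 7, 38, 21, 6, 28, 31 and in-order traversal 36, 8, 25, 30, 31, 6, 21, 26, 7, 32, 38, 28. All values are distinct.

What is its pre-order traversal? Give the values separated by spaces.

The last element of post-order is the root; it splits in-order into left and right subtrees.
Root 31: left subtree has 4 nodes {36, 8, 25, 30}, right has 7 {6, 21, 26, 7, 32, 38, 28}.
  Root 8: left subtree has 1 node {36}, right has 2 {25, 30}.
    Root 30: left subtree has 1 node {25}, right has 0 { }.
  Root 28: left subtree has 6 nodes {6, 21, 26, 7, 32, 38}, right has 0 { }.
    Root 6: left subtree has 0 nodes { }, right has 5 {21, 26, 7, 32, 38}.
      Root 21: left subtree has 0 nodes { }, right has 4 {26, 7, 32, 38}.
        Root 38: left subtree has 3 nodes {26, 7, 32}, right has 0 { }.
          Root 7: left subtree has 1 node {26}, right has 1 {32}.

31 8 36 30 25 28 6 21 38 7 26 32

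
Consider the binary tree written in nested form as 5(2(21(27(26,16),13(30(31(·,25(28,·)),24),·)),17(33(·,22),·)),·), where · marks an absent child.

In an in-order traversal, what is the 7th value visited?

In-order visits the left subtree, then the node, then the right subtree.
At 5: go left to 2.
  At 2: go left to 21.
    At 21: go left to 27.
      At 27: go left to 26.
        26 is a leaf — visit 26.
      Visit 27.
      At 27: go right to 16.
        16 is a leaf — visit 16.
    Visit 21.
    At 21: go right to 13.
      At 13: go left to 30.
        At 30: go left to 31.
          At 31: no left child.
          Visit 31.
          At 31: go right to 25.
            At 25: go left to 28.
              28 is a leaf — visit 28.
            Visit 25.
            At 25: no right child.
        Visit 30.
        At 30: go right to 24.
          24 is a leaf — visit 24.
      Visit 13.
      At 13: no right child.
  Visit 2.
  At 2: go right to 17.
    At 17: go left to 33.
      At 33: no left child.
      Visit 33.
      At 33: go right to 22.
        22 is a leaf — visit 22.
    Visit 17.
    At 17: no right child.
Visit 5.
At 5: no right child.
Full in-order sequence: 26, 27, 16, 21, 31, 28, 25, 30, 24, 13, 2, 33, 22, 17, 5.

25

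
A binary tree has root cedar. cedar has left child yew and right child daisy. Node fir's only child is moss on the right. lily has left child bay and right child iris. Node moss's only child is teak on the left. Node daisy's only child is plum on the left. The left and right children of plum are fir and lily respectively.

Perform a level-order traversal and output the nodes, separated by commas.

Level-order visits nodes level by level from the root, left to right within each level.
Level 0: cedar
Level 1: yew, daisy
Level 2: plum
Level 3: fir, lily
Level 4: moss, bay, iris
Level 5: teak

cedar, yew, daisy, plum, fir, lily, moss, bay, iris, teak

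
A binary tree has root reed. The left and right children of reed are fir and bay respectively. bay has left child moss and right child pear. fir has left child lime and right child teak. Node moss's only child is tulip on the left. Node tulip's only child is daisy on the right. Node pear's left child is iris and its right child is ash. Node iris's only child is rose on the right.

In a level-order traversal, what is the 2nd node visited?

fir

Level-order visits nodes level by level from the root, left to right within each level.
Level 0: reed
Level 1: fir, bay
Level 2: lime, teak, moss, pear
Level 3: tulip, iris, ash
Level 4: daisy, rose
Full level-order sequence: reed, fir, bay, lime, teak, moss, pear, tulip, iris, ash, daisy, rose.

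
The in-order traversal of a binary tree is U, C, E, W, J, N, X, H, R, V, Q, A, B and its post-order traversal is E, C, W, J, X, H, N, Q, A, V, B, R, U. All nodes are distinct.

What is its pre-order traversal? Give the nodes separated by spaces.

The last element of post-order is the root; it splits in-order into left and right subtrees.
Root U: left subtree has 0 nodes { }, right has 12 {C, E, W, J, N, X, H, R, V, Q, A, B}.
  Root R: left subtree has 7 nodes {C, E, W, J, N, X, H}, right has 4 {V, Q, A, B}.
    Root N: left subtree has 4 nodes {C, E, W, J}, right has 2 {X, H}.
      Root J: left subtree has 3 nodes {C, E, W}, right has 0 { }.
        Root W: left subtree has 2 nodes {C, E}, right has 0 { }.
          Root C: left subtree has 0 nodes { }, right has 1 {E}.
      Root H: left subtree has 1 node {X}, right has 0 { }.
    Root B: left subtree has 3 nodes {V, Q, A}, right has 0 { }.
      Root V: left subtree has 0 nodes { }, right has 2 {Q, A}.
        Root A: left subtree has 1 node {Q}, right has 0 { }.

U R N J W C E H X B V A Q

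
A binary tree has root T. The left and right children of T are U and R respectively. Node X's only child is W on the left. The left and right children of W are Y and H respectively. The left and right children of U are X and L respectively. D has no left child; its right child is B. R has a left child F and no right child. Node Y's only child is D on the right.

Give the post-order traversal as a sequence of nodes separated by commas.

Post-order visits the left subtree, then the right subtree, then the node.
At T: go left to U.
  At U: go left to X.
    At X: go left to W.
      At W: go left to Y.
        At Y: no left child.
        At Y: go right to D.
          At D: no left child.
          At D: go right to B.
            B is a leaf — visit B.
          Visit D.
        Visit Y.
      At W: go right to H.
        H is a leaf — visit H.
      Visit W.
    At X: no right child.
    Visit X.
  At U: go right to L.
    L is a leaf — visit L.
  Visit U.
At T: go right to R.
  At R: go left to F.
    F is a leaf — visit F.
  At R: no right child.
  Visit R.
Visit T.

B, D, Y, H, W, X, L, U, F, R, T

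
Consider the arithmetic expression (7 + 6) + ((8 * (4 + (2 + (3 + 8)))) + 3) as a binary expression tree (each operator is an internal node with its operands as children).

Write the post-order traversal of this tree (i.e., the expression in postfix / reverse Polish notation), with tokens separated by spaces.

Post-order on an expression tree gives postfix notation: for each operator, emit left operand, right operand, then the operator.

7 6 + 8 4 2 3 8 + + + * 3 + +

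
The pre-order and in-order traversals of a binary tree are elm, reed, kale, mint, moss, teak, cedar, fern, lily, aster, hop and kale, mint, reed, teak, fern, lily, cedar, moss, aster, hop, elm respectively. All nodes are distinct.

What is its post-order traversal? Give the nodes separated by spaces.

The first element of pre-order is the root; it splits in-order into left and right subtrees.
Root elm: left subtree has 10 nodes {kale, mint, reed, teak, fern, lily, cedar, moss, aster, hop}, right has 0 { }.
  Root reed: left subtree has 2 nodes {kale, mint}, right has 7 {teak, fern, lily, cedar, moss, aster, hop}.
    Root kale: left subtree has 0 nodes { }, right has 1 {mint}.
    Root moss: left subtree has 4 nodes {teak, fern, lily, cedar}, right has 2 {aster, hop}.
      Root teak: left subtree has 0 nodes { }, right has 3 {fern, lily, cedar}.
        Root cedar: left subtree has 2 nodes {fern, lily}, right has 0 { }.
          Root fern: left subtree has 0 nodes { }, right has 1 {lily}.
      Root aster: left subtree has 0 nodes { }, right has 1 {hop}.

mint kale lily fern cedar teak hop aster moss reed elm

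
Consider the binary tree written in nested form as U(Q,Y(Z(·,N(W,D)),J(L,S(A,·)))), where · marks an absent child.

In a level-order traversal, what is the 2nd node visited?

Level-order visits nodes level by level from the root, left to right within each level.
Level 0: U
Level 1: Q, Y
Level 2: Z, J
Level 3: N, L, S
Level 4: W, D, A
Full level-order sequence: U, Q, Y, Z, J, N, L, S, W, D, A.

Q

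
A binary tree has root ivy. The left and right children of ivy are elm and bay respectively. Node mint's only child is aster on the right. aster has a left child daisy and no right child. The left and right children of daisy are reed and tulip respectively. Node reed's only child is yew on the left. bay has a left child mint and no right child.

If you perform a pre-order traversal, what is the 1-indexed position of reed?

Pre-order visits the node, then its left subtree, then its right subtree.
Visit ivy.
At ivy: go left to elm.
  elm is a leaf — visit elm.
At ivy: go right to bay.
  Visit bay.
  At bay: go left to mint.
    Visit mint.
    At mint: no left child.
    At mint: go right to aster.
      Visit aster.
      At aster: go left to daisy.
        Visit daisy.
        At daisy: go left to reed.
          Visit reed.
          At reed: go left to yew.
            yew is a leaf — visit yew.
          At reed: no right child.
        At daisy: go right to tulip.
          tulip is a leaf — visit tulip.
      At aster: no right child.
  At bay: no right child.
Full pre-order sequence: ivy, elm, bay, mint, aster, daisy, reed, yew, tulip.

7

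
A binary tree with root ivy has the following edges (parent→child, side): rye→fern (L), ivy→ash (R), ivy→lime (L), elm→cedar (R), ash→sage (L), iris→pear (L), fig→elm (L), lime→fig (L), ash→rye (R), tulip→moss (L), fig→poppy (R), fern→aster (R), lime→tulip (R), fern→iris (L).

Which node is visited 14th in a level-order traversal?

aster

Level-order visits nodes level by level from the root, left to right within each level.
Level 0: ivy
Level 1: lime, ash
Level 2: fig, tulip, sage, rye
Level 3: elm, poppy, moss, fern
Level 4: cedar, iris, aster
Level 5: pear
Full level-order sequence: ivy, lime, ash, fig, tulip, sage, rye, elm, poppy, moss, fern, cedar, iris, aster, pear.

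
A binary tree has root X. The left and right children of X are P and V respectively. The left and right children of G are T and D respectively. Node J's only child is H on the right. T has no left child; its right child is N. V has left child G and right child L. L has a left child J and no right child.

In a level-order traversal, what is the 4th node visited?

G

Level-order visits nodes level by level from the root, left to right within each level.
Level 0: X
Level 1: P, V
Level 2: G, L
Level 3: T, D, J
Level 4: N, H
Full level-order sequence: X, P, V, G, L, T, D, J, N, H.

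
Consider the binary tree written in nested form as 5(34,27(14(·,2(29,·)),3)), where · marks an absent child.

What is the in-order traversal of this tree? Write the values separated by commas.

34, 5, 14, 29, 2, 27, 3

In-order visits the left subtree, then the node, then the right subtree.
At 5: go left to 34.
  34 is a leaf — visit 34.
Visit 5.
At 5: go right to 27.
  At 27: go left to 14.
    At 14: no left child.
    Visit 14.
    At 14: go right to 2.
      At 2: go left to 29.
        29 is a leaf — visit 29.
      Visit 2.
      At 2: no right child.
  Visit 27.
  At 27: go right to 3.
    3 is a leaf — visit 3.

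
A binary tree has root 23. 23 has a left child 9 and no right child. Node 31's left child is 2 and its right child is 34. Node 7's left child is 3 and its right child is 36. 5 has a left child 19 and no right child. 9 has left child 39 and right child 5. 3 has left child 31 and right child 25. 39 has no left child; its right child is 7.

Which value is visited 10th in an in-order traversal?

19

In-order visits the left subtree, then the node, then the right subtree.
At 23: go left to 9.
  At 9: go left to 39.
    At 39: no left child.
    Visit 39.
    At 39: go right to 7.
      At 7: go left to 3.
        At 3: go left to 31.
          At 31: go left to 2.
            2 is a leaf — visit 2.
          Visit 31.
          At 31: go right to 34.
            34 is a leaf — visit 34.
        Visit 3.
        At 3: go right to 25.
          25 is a leaf — visit 25.
      Visit 7.
      At 7: go right to 36.
        36 is a leaf — visit 36.
  Visit 9.
  At 9: go right to 5.
    At 5: go left to 19.
      19 is a leaf — visit 19.
    Visit 5.
    At 5: no right child.
Visit 23.
At 23: no right child.
Full in-order sequence: 39, 2, 31, 34, 3, 25, 7, 36, 9, 19, 5, 23.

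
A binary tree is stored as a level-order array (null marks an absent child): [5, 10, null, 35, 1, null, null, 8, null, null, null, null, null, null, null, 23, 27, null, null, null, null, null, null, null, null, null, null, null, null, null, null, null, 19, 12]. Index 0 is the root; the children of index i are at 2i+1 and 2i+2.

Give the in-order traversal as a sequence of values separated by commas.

23, 19, 8, 12, 27, 35, 10, 1, 5

In-order visits the left subtree, then the node, then the right subtree.
At 5: go left to 10.
  At 10: go left to 35.
    At 35: go left to 8.
      At 8: go left to 23.
        At 23: no left child.
        Visit 23.
        At 23: go right to 19.
          19 is a leaf — visit 19.
      Visit 8.
      At 8: go right to 27.
        At 27: go left to 12.
          12 is a leaf — visit 12.
        Visit 27.
        At 27: no right child.
    Visit 35.
    At 35: no right child.
  Visit 10.
  At 10: go right to 1.
    1 is a leaf — visit 1.
Visit 5.
At 5: no right child.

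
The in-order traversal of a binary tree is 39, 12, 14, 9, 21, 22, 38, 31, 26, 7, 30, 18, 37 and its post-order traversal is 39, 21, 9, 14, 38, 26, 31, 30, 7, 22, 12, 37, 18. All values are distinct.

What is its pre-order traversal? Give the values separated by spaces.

18 12 39 22 14 9 21 7 31 38 26 30 37

The last element of post-order is the root; it splits in-order into left and right subtrees.
Root 18: left subtree has 11 nodes {39, 12, 14, 9, 21, 22, 38, 31, 26, 7, 30}, right has 1 {37}.
  Root 12: left subtree has 1 node {39}, right has 9 {14, 9, 21, 22, 38, 31, 26, 7, 30}.
    Root 22: left subtree has 3 nodes {14, 9, 21}, right has 5 {38, 31, 26, 7, 30}.
      Root 14: left subtree has 0 nodes { }, right has 2 {9, 21}.
        Root 9: left subtree has 0 nodes { }, right has 1 {21}.
      Root 7: left subtree has 3 nodes {38, 31, 26}, right has 1 {30}.
        Root 31: left subtree has 1 node {38}, right has 1 {26}.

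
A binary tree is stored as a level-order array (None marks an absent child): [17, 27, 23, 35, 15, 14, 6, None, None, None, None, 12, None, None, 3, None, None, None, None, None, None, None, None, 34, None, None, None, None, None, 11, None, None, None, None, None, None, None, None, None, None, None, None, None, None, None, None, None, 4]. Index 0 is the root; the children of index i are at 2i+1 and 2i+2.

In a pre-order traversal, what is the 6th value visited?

14

Pre-order visits the node, then its left subtree, then its right subtree.
Visit 17.
At 17: go left to 27.
  Visit 27.
  At 27: go left to 35.
    35 is a leaf — visit 35.
  At 27: go right to 15.
    15 is a leaf — visit 15.
At 17: go right to 23.
  Visit 23.
  At 23: go left to 14.
    Visit 14.
    At 14: go left to 12.
      Visit 12.
      At 12: go left to 34.
        Visit 34.
        At 34: go left to 4.
          4 is a leaf — visit 4.
        At 34: no right child.
      At 12: no right child.
    At 14: no right child.
  At 23: go right to 6.
    Visit 6.
    At 6: no left child.
    At 6: go right to 3.
      Visit 3.
      At 3: go left to 11.
        11 is a leaf — visit 11.
      At 3: no right child.
Full pre-order sequence: 17, 27, 35, 15, 23, 14, 12, 34, 4, 6, 3, 11.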